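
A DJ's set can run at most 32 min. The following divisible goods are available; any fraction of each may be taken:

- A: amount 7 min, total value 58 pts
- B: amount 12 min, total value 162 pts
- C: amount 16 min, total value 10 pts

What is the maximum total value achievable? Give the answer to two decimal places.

Take in order of value per unit:
- B (162/12 per unit): all 12 → value 162, running total 162.00
- A (58/7 per unit): all 7 → value 58, running total 220.00
- C (10/16 per unit): 13 of 16 → value 13×10/16 = 8.1250, running total 228.13
Total 228.13.

228.13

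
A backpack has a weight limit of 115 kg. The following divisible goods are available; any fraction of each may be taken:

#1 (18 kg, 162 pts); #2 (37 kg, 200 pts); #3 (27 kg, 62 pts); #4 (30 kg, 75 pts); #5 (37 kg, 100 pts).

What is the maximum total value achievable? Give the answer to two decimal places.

519.50

Take in order of value per unit:
- #1 (162/18 per unit): all 18 → value 162, running total 162.00
- #2 (200/37 per unit): all 37 → value 200, running total 362.00
- #5 (100/37 per unit): all 37 → value 100, running total 462.00
- #4 (75/30 per unit): 23 of 30 → value 23×75/30 = 57.5000, running total 519.50
Total 519.50.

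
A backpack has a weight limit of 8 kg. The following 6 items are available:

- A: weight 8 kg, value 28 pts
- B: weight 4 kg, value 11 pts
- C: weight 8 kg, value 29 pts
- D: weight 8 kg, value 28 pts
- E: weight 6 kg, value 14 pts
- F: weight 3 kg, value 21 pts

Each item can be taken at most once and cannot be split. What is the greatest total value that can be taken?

Check high-value combinations within 8 kg:
- B+F: weight 4+3=7, value 11+21=32
- C: weight 8, value 29
- A: weight 8, value 28
- D: weight 8, value 28
- F: weight 3, value 21
Best: 32 pts.

32 pts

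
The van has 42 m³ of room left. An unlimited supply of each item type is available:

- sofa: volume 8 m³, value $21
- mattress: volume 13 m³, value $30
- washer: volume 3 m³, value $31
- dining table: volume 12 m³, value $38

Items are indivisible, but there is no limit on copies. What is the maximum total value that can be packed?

$434

Best value-per-unit is washer at 31/3, and filling with it alone uses volume 14×3=42. No mix of the others beats 14×31 = 434.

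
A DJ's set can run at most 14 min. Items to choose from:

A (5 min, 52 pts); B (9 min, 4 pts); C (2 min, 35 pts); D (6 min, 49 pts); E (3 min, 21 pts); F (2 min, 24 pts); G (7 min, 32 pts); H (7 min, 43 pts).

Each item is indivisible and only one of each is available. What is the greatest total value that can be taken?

Check high-value combinations within 14 min:
- A+C+D: duration 5+2+6=13, value 52+35+49=136
- A+C+E+F: duration 5+2+3+2=12, value 52+35+21+24=132
- A+C+H: duration 5+2+7=14, value 52+35+43=130
Best: 136 pts.

136 pts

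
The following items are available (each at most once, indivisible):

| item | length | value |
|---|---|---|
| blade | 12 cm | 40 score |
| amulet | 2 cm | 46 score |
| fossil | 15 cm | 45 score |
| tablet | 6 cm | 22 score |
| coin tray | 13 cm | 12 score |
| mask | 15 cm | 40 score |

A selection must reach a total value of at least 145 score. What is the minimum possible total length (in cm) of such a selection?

35

Subsets with value ≥ 145, sorted by total length:
- blade+amulet+fossil+tablet: length 35, value 153
- blade+amulet+tablet+mask: length 35, value 148
Minimum length: 35 cm.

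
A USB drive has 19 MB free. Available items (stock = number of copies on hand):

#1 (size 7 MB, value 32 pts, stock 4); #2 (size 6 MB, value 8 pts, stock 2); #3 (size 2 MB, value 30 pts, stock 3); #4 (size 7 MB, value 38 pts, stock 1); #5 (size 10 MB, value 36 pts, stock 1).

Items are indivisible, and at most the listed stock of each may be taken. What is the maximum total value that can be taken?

136 pts

Top feasible selections:
- 1×#2 + 3×#3 + 1×#4: size 19, value 136
- 1×#1 + 2×#3 + 1×#4: size 18, value 130
- 1×#1 + 1×#2 + 3×#3: size 19, value 130
- 3×#3 + 1×#4: size 13, value 128
Best: 136 pts.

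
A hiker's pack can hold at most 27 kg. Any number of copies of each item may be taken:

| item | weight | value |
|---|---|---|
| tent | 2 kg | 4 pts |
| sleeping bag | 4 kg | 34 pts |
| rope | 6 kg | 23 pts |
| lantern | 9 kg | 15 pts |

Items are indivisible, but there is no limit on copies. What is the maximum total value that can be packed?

Best value-per-unit is sleeping bag at 34/4; filling with it alone gives 6×34 = 204.
Optimal mix: 1×tent + 6×sleeping bag → weight 26, value 208.

208 pts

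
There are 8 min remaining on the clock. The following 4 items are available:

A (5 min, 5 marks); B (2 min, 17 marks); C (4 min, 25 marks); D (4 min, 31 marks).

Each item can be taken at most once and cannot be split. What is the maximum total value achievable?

Check high-value combinations within 8 min:
- C+D: time 4+4=8, value 25+31=56
- B+D: time 2+4=6, value 17+31=48
- B+C: time 2+4=6, value 17+25=42
Best: 56 marks.

56 marks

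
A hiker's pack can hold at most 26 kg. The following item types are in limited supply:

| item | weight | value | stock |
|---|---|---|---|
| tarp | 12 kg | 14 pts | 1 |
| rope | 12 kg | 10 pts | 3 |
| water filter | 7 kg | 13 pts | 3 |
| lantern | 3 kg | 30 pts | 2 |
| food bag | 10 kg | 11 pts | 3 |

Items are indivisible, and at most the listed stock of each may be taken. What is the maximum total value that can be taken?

87 pts

Top feasible selections:
- 1×tarp + 1×water filter + 2×lantern: weight 25, value 87
- 2×water filter + 2×lantern: weight 20, value 86
Best: 87 pts.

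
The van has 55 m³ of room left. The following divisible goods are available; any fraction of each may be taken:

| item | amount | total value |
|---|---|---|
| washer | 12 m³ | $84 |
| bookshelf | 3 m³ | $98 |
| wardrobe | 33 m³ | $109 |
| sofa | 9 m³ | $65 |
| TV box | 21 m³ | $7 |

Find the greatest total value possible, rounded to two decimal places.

349.39

Take in order of value per unit:
- bookshelf (98/3 per unit): all 3 → value 98, running total 98.00
- sofa (65/9 per unit): all 9 → value 65, running total 163.00
- washer (84/12 per unit): all 12 → value 84, running total 247.00
- wardrobe (109/33 per unit): 31 of 33 → value 31×109/33 = 102.3939, running total 349.39
Total 349.39.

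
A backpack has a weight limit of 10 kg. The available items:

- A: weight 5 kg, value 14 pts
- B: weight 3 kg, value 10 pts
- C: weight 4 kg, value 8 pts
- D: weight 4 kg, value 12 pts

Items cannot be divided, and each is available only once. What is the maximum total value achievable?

Check high-value combinations within 10 kg:
- A+D: weight 5+4=9, value 14+12=26
- A+B: weight 5+3=8, value 14+10=24
- B+D: weight 3+4=7, value 10+12=22
- A+C: weight 5+4=9, value 14+8=22
- C+D: weight 4+4=8, value 8+12=20
Best: 26 pts.

26 pts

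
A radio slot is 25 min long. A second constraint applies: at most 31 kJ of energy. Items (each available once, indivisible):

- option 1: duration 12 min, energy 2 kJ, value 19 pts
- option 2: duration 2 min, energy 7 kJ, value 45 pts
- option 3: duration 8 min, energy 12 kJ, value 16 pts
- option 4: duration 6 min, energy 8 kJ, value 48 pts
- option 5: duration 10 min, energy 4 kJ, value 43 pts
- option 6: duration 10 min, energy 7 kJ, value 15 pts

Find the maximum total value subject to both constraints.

Feasible sets respecting both limits:
- option 2+option 4+option 5: duration 18, energy 19, value 136
- option 1+option 2+option 4: duration 20, energy 17, value 112
- option 2+option 3+option 4: duration 16, energy 27, value 109
- option 2+option 4+option 6: duration 18, energy 22, value 108
Best: 136 pts.

136 pts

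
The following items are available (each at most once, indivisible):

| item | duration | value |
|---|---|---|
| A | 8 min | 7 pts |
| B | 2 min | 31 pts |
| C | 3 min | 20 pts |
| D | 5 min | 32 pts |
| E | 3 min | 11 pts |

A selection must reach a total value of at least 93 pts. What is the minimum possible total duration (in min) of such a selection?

Subsets with value ≥ 93, sorted by total duration:
- B+C+D+E: duration 13, value 94
- A+B+C+D+E: duration 21, value 101
Minimum duration: 13 min.

13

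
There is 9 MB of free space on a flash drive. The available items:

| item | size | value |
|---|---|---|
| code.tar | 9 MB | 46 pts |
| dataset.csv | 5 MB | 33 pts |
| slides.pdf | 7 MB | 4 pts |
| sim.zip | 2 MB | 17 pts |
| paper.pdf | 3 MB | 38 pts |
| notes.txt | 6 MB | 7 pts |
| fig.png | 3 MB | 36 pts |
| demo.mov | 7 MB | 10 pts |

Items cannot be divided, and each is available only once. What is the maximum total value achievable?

Check high-value combinations within 9 MB:
- sim.zip+paper.pdf+fig.png: size 2+3+3=8, value 17+38+36=91
- paper.pdf+fig.png: size 3+3=6, value 38+36=74
- dataset.csv+paper.pdf: size 5+3=8, value 33+38=71
- dataset.csv+fig.png: size 5+3=8, value 33+36=69
- sim.zip+paper.pdf: size 2+3=5, value 17+38=55
Best: 91 pts.

91 pts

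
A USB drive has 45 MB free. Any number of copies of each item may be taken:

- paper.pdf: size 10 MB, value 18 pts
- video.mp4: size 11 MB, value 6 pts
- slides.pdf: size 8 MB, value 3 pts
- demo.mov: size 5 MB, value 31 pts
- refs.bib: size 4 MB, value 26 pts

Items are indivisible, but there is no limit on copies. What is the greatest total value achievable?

Best value-per-unit is refs.bib at 26/4; filling with it alone gives 11×26 = 286.
Optimal mix: 1×demo.mov + 10×refs.bib → size 45, value 291.

291 pts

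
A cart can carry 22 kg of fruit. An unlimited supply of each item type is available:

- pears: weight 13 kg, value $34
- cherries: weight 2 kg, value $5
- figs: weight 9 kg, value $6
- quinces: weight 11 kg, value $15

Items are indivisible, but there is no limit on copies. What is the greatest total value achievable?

$55

Best value-per-unit is pears at 34/13; filling with it alone gives 1×34 = 34.
Optimal mix: 11×cherries → weight 22, value 55.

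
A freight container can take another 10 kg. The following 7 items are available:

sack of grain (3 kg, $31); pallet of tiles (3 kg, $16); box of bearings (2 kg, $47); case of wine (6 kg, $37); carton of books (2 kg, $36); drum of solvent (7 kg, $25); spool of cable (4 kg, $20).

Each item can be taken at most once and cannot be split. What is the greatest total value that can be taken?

$130

Check high-value combinations within 10 kg:
- sack of grain+pallet of tiles+box of bearings+carton of books: weight 3+3+2+2=10, value 31+16+47+36=130
- box of bearings+case of wine+carton of books: weight 2+6+2=10, value 47+37+36=120
- sack of grain+box of bearings+carton of books: weight 3+2+2=7, value 31+47+36=114
- box of bearings+carton of books+spool of cable: weight 2+2+4=8, value 47+36+20=103
Best: $130.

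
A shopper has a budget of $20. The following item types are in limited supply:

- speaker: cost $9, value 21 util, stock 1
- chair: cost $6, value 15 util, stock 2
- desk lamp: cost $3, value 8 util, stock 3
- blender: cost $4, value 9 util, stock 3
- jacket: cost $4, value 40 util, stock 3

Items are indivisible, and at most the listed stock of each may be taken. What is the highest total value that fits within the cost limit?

138 util

Top feasible selections:
- 2×blender + 3×jacket: cost 20, value 138
- 1×desk lamp + 1×blender + 3×jacket: cost 19, value 137
Best: 138 util.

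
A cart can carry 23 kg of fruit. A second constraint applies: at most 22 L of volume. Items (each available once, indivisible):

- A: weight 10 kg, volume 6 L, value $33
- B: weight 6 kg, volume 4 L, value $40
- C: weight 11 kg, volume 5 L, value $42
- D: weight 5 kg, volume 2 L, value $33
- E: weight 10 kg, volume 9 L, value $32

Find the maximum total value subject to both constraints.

$115

Feasible sets respecting both limits:
- B+C+D: weight 22, volume 11, value 115
- A+B+D: weight 21, volume 12, value 106
- B+D+E: weight 21, volume 15, value 105
- B+C: weight 17, volume 9, value 82
Best: $115.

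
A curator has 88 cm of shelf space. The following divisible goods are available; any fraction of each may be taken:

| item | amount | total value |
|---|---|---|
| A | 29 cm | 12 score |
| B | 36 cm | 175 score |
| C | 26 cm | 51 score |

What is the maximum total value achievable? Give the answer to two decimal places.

Take in order of value per unit:
- B (175/36 per unit): all 36 → value 175, running total 175.00
- C (51/26 per unit): all 26 → value 51, running total 226.00
- A (12/29 per unit): 26 of 29 → value 26×12/29 = 10.7586, running total 236.76
Total 236.76.

236.76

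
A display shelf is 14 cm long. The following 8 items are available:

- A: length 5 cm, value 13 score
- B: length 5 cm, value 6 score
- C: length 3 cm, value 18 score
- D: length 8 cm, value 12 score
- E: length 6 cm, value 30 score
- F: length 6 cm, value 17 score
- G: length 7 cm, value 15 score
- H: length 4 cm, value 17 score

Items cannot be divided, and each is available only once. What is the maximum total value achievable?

Check high-value combinations within 14 cm:
- C+E+H: length 3+6+4=13, value 18+30+17=65
- A+C+E: length 5+3+6=14, value 13+18+30=61
- B+C+E: length 5+3+6=14, value 6+18+30=54
- C+F+H: length 3+6+4=13, value 18+17+17=52
- C+G+H: length 3+7+4=14, value 18+15+17=50
Best: 65 score.

65 score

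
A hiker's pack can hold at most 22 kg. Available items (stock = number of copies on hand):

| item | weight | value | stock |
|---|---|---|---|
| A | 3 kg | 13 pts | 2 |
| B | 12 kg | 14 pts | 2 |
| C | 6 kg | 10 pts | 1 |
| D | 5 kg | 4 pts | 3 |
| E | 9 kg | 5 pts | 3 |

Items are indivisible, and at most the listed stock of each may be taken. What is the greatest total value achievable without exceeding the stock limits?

Top feasible selections:
- 2×A + 1×C + 2×D: weight 22, value 44
- 2×A + 1×C + 1×E: weight 21, value 41
- 2×A + 1×C + 1×D: weight 17, value 40
- 2×A + 1×B: weight 18, value 40
Best: 44 pts.

44 pts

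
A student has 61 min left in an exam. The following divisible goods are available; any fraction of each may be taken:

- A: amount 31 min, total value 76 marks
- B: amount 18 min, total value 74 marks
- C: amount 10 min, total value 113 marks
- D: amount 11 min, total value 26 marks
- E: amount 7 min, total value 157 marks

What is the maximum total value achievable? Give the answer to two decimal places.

Take in order of value per unit:
- E (157/7 per unit): all 7 → value 157, running total 157.00
- C (113/10 per unit): all 10 → value 113, running total 270.00
- B (74/18 per unit): all 18 → value 74, running total 344.00
- A (76/31 per unit): 26 of 31 → value 26×76/31 = 63.7419, running total 407.74
Total 407.74.

407.74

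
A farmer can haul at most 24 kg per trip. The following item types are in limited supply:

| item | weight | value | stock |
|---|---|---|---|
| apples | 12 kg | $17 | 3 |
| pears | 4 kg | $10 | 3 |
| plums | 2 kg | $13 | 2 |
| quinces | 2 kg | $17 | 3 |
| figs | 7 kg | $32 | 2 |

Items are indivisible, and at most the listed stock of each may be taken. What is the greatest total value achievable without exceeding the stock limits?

Top feasible selections:
- 2×plums + 3×quinces + 2×figs: weight 24, value 141
- 1×plums + 3×quinces + 2×figs: weight 22, value 128
Best: $141.

$141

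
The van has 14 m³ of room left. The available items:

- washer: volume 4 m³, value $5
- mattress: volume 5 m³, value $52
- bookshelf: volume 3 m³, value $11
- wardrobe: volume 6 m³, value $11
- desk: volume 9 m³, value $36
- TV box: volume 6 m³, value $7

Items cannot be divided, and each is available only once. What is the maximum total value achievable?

This is a 0/1 knapsack; check combinations near the capacity.
- mattress+desk: volume 5+9=14, value 52+36=88
- mattress+bookshelf+wardrobe: volume 5+3+6=14, value 52+11+11=74
- mattress+bookshelf+TV box: volume 5+3+6=14, value 52+11+7=70
- washer+mattress+bookshelf: volume 4+5+3=12, value 5+52+11=68
Best: $88.

$88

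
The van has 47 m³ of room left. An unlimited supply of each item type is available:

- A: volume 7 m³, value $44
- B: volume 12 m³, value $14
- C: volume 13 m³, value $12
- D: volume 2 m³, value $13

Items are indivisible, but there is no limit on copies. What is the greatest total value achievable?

Best value-per-unit is D at 13/2; filling with it alone gives 23×13 = 299.
Optimal mix: 1×A + 20×D → volume 47, value 304.

$304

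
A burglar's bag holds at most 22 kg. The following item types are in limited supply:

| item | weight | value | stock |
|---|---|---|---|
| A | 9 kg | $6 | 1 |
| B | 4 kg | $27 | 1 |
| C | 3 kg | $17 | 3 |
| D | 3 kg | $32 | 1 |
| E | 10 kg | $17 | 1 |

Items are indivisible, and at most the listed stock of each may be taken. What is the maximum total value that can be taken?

Top feasible selections:
- 1×B + 3×C + 1×D: weight 16, value 110
- 3×C + 1×D + 1×E: weight 22, value 100
Best: $110.

$110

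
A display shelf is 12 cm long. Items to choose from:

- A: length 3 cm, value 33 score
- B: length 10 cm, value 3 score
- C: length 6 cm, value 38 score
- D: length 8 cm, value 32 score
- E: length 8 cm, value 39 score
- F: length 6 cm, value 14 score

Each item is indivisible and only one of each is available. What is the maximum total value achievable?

72 score

This is a 0/1 knapsack; check combinations near the capacity.
- A+E: length 3+8=11, value 33+39=72
- A+C: length 3+6=9, value 33+38=71
- A+D: length 3+8=11, value 33+32=65
Best: 72 score.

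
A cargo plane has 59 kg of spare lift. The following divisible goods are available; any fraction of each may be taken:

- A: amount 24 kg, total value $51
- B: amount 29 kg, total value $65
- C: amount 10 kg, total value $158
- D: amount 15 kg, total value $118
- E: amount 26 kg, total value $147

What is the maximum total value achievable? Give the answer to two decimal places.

Take in order of value per unit:
- C (158/10 per unit): all 10 → value 158, running total 158.00
- D (118/15 per unit): all 15 → value 118, running total 276.00
- E (147/26 per unit): all 26 → value 147, running total 423.00
- B (65/29 per unit): 8 of 29 → value 8×65/29 = 17.9310, running total 440.93
Total 440.93.

440.93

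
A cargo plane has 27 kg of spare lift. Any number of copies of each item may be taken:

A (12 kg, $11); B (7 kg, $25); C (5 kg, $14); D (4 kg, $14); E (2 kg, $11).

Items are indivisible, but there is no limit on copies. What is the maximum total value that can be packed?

$143

Best value-per-unit is E at 11/2, and filling with it alone uses weight 13×2=26. No mix of the others beats 13×11 = 143.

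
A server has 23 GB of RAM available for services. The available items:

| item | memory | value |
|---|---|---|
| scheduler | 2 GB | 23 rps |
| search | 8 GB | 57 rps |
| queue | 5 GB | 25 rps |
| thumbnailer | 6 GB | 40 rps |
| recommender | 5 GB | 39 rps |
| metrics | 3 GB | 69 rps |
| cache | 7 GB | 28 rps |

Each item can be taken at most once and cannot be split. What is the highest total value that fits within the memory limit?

213 rps

Check high-value combinations within 23 GB:
- scheduler+search+queue+recommender+metrics: memory 2+8+5+5+3=23, value 23+57+25+39+69=213
- search+thumbnailer+recommender+metrics: memory 8+6+5+3=22, value 57+40+39+69=205
- scheduler+thumbnailer+recommender+metrics+cache: memory 2+6+5+3+7=23, value 23+40+39+69+28=199
- scheduler+queue+thumbnailer+recommender+metrics: memory 2+5+6+5+3=21, value 23+25+40+39+69=196
Best: 213 rps.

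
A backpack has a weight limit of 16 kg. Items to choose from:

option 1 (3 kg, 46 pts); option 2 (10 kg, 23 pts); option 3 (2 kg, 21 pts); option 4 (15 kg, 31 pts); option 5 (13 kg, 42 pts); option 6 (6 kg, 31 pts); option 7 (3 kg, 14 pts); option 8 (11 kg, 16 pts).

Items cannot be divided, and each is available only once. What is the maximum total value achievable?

Check high-value combinations within 16 kg:
- option 1+option 3+option 6+option 7: weight 3+2+6+3=14, value 46+21+31+14=112
- option 1+option 3+option 6: weight 3+2+6=11, value 46+21+31=98
- option 1+option 6+option 7: weight 3+6+3=12, value 46+31+14=91
Best: 112 pts.

112 pts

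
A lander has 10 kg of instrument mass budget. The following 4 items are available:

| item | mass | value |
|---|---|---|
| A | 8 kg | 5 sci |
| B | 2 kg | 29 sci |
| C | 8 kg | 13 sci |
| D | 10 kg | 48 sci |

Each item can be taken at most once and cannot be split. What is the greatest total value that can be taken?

This is a 0/1 knapsack; check combinations near the capacity.
- D: mass 10, value 48
- B+C: mass 2+8=10, value 29+13=42
- A+B: mass 8+2=10, value 5+29=34
- B: mass 2, value 29
Best: 48 sci.

48 sci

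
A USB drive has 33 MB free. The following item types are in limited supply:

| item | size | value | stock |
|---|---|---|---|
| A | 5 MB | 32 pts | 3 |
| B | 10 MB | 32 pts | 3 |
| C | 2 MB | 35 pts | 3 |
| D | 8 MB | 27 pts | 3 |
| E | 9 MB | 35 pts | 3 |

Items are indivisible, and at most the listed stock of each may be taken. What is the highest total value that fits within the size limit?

236 pts

Best selections within size 33 and stock limits:
- 3×A + 3×C + 1×E: size 30, value 236
- 3×A + 1×B + 3×C: size 31, value 233
Best: 236 pts.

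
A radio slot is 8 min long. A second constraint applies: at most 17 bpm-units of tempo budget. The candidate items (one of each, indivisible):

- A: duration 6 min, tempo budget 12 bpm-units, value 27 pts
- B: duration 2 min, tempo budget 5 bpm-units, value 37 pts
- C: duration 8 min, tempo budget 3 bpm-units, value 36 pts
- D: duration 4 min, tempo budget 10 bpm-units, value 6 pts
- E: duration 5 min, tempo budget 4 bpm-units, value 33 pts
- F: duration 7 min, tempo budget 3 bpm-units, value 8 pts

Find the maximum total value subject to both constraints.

70 pts

Feasible sets respecting both limits:
- B+E: duration 7, tempo budget 9, value 70
- A+B: duration 8, tempo budget 17, value 64
- B+D: duration 6, tempo budget 15, value 43
- B: duration 2, tempo budget 5, value 37
Best: 70 pts.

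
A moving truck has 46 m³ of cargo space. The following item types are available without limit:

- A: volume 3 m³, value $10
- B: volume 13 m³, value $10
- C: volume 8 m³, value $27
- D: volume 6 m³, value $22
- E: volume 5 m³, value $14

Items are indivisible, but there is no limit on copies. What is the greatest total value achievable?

$164

Best value-per-unit is D at 22/6; filling with it alone gives 7×22 = 154.
Optimal mix: 1×A + 7×D → volume 45, value 164.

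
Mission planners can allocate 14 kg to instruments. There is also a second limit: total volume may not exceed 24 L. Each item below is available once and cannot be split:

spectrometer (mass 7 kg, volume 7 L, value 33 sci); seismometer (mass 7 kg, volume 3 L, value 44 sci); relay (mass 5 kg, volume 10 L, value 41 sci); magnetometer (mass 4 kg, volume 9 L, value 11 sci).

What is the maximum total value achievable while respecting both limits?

85 sci

Feasible sets respecting both limits:
- seismometer+relay: mass 12, volume 13, value 85
- spectrometer+seismometer: mass 14, volume 10, value 77
- spectrometer+relay: mass 12, volume 17, value 74
- seismometer+magnetometer: mass 11, volume 12, value 55
Best: 85 sci.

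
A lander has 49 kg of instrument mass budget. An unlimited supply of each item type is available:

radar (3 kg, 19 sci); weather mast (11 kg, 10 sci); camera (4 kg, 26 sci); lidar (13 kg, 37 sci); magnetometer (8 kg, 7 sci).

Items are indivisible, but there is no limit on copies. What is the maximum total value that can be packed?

317 sci

Best value-per-unit is camera at 26/4; filling with it alone gives 12×26 = 312.
Optimal mix: 3×radar + 10×camera → mass 49, value 317.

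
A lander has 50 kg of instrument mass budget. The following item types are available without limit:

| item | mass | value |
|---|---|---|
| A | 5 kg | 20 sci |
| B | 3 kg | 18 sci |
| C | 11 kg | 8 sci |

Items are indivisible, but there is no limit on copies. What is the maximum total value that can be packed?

290 sci

Best value-per-unit is B at 18/3; filling with it alone gives 16×18 = 288.
Optimal mix: 1×A + 15×B → mass 50, value 290.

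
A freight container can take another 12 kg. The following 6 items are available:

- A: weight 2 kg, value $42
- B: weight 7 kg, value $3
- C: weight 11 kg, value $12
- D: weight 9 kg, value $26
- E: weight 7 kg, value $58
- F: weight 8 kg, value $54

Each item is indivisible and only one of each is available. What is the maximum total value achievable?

Check high-value combinations within 12 kg:
- A+E: weight 2+7=9, value 42+58=100
- A+F: weight 2+8=10, value 42+54=96
- A+D: weight 2+9=11, value 42+26=68
Best: $100.

$100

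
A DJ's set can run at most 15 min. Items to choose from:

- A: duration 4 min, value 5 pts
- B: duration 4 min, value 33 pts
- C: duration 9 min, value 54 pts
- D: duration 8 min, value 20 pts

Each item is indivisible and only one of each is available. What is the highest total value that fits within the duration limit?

This is a 0/1 knapsack; check combinations near the capacity.
- B+C: duration 4+9=13, value 33+54=87
- A+C: duration 4+9=13, value 5+54=59
- C: duration 9, value 54
- B+D: duration 4+8=12, value 33+20=53
- A+B: duration 4+4=8, value 5+33=38
Best: 87 pts.

87 pts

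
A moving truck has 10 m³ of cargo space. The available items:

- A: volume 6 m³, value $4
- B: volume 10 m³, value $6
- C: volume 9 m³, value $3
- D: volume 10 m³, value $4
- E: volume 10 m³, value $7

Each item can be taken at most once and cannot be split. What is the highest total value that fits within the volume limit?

Check high-value combinations within 10 m³:
- E: volume 10, value 7
- B: volume 10, value 6
- A: volume 6, value 4
- D: volume 10, value 4
- C: volume 9, value 3
Best: $7.

$7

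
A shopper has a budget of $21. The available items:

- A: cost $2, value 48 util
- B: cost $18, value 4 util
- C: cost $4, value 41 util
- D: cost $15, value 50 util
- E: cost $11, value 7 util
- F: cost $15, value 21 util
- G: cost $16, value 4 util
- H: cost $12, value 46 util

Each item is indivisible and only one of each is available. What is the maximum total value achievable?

139 util

Check high-value combinations within $21:
- A+C+D: cost 2+4+15=21, value 48+41+50=139
- A+C+H: cost 2+4+12=18, value 48+41+46=135
- A+C+F: cost 2+4+15=21, value 48+41+21=110
Best: 139 util.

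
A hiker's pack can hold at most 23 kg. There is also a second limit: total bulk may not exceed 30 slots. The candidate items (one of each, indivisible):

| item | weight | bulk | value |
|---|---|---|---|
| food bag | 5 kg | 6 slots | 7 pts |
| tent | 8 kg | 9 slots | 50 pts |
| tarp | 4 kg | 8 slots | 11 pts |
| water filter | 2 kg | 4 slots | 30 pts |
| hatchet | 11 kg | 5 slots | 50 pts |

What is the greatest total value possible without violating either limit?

Feasible sets respecting both limits:
- tent+water filter+hatchet: weight 21, bulk 18, value 130
- tent+tarp+hatchet: weight 23, bulk 22, value 111
- tent+hatchet: weight 19, bulk 14, value 100
- food bag+tent+tarp+water filter: weight 19, bulk 27, value 98
Best: 130 pts.

130 pts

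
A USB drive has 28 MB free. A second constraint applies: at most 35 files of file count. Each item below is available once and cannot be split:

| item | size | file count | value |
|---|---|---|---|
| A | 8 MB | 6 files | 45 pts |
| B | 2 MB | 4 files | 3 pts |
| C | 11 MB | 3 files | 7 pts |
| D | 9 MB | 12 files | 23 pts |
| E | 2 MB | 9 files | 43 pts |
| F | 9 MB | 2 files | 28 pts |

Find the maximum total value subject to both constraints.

139 pts

Feasible sets respecting both limits:
- A+D+E+F: size 28, file count 29, value 139
- A+B+E+F: size 21, file count 21, value 119
- A+E+F: size 19, file count 17, value 116
- A+B+D+E: size 21, file count 31, value 114
Best: 139 pts.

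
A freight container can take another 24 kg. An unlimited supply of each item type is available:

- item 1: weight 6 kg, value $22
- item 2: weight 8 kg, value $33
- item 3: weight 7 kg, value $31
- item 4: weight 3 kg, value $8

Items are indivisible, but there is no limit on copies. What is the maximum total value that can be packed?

$101

Best value-per-unit is item 3 at 31/7; filling with it alone gives 3×31 = 93.
Optimal mix: 3×item 3 + 1×item 4 → weight 24, value 101.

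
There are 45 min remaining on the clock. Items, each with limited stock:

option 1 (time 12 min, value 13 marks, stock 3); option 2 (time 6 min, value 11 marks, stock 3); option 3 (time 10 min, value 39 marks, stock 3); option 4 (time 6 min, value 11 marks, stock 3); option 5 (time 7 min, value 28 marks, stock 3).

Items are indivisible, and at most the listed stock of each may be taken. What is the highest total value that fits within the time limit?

173 marks

Best selections within time 45 and stock limits:
- 3×option 3 + 2×option 5: time 44, value 173
- 2×option 3 + 3×option 5: time 41, value 162
Best: 173 marks.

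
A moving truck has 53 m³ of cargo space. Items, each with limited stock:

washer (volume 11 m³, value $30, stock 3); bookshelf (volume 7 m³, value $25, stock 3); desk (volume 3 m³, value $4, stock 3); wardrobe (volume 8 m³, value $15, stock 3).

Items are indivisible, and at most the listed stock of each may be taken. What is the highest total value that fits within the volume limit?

Best selections within volume 53 and stock limits:
- 2×washer + 3×bookshelf + 1×wardrobe: volume 51, value 150
- 3×washer + 2×bookshelf + 2×desk: volume 53, value 148
- 2×washer + 3×bookshelf + 3×desk: volume 52, value 147
Best: $150.

$150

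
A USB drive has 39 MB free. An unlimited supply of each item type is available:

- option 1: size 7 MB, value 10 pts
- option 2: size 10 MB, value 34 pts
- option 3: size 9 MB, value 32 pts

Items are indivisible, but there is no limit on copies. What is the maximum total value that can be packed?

Best value-per-unit is option 3 at 32/9; filling with it alone gives 4×32 = 128.
Optimal mix: 3×option 2 + 1×option 3 → size 39, value 134.

134 pts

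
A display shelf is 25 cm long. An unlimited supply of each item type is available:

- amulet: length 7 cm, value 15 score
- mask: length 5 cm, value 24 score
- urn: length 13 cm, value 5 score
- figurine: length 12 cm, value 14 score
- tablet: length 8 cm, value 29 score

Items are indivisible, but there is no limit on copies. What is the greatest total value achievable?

Best value-per-unit is mask at 24/5, and filling with it alone uses length 5×5=25. No mix of the others beats 5×24 = 120.

120 score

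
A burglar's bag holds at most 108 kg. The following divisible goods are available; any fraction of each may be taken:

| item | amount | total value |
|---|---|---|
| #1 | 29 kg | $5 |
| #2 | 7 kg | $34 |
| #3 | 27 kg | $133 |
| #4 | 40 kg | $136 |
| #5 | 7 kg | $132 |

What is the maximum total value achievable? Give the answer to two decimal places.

Take in order of value per unit:
- #5 (132/7 per unit): all 7 → value 132, running total 132.00
- #3 (133/27 per unit): all 27 → value 133, running total 265.00
- #2 (34/7 per unit): all 7 → value 34, running total 299.00
- #4 (136/40 per unit): all 40 → value 136, running total 435.00
- #1 (5/29 per unit): 27 of 29 → value 27×5/29 = 4.6552, running total 439.66
Total 439.66.

439.66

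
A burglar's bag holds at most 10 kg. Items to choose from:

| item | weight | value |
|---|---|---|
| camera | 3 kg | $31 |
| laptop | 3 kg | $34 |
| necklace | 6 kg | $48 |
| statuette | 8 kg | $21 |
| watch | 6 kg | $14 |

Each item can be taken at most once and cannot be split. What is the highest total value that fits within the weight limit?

Check high-value combinations within 10 kg:
- laptop+necklace: weight 3+6=9, value 34+48=82
- camera+necklace: weight 3+6=9, value 31+48=79
- camera+laptop: weight 3+3=6, value 31+34=65
- necklace: weight 6, value 48
- laptop+watch: weight 3+6=9, value 34+14=48
Best: $82.

$82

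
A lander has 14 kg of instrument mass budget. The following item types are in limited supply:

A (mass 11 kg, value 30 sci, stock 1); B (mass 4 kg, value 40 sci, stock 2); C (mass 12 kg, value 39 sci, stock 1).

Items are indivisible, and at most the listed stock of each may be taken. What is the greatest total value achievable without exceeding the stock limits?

80 sci

Top feasible selections:
- 2×B: mass 8, value 80
- 1×B: mass 4, value 40
- 1×C: mass 12, value 39
- 1×A: mass 11, value 30
Best: 80 sci.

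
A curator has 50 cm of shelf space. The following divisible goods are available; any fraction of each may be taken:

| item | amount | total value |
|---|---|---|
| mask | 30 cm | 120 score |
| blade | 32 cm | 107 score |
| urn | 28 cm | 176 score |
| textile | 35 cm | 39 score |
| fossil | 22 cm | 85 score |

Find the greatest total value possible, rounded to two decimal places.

Take in order of value per unit:
- urn (176/28 per unit): all 28 → value 176, running total 176.00
- mask (120/30 per unit): 22 of 30 → value 22×120/30 = 88.0000, running total 264.00
Total 264.00.

264.00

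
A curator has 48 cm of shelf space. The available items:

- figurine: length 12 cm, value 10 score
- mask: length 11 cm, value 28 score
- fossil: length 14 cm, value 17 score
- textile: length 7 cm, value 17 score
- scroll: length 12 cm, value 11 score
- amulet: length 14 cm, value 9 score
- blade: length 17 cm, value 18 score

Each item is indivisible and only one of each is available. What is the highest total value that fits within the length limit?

Check high-value combinations within 48 cm:
- mask+textile+scroll+blade: length 11+7+12+17=47, value 28+17+11+18=74
- mask+fossil+textile+scroll: length 11+14+7+12=44, value 28+17+17+11=73
- figurine+mask+textile+blade: length 12+11+7+17=47, value 10+28+17+18=73
- figurine+mask+fossil+textile: length 12+11+14+7=44, value 10+28+17+17=72
Best: 74 score.

74 score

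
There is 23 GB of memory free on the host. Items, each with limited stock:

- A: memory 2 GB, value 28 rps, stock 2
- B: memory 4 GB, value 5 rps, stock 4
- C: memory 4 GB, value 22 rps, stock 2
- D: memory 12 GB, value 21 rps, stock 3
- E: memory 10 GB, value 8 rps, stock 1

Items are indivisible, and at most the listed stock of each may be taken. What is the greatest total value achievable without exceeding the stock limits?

110 rps

Top feasible selections:
- 2×A + 2×B + 2×C: memory 20, value 110
- 2×A + 2×C + 1×E: memory 22, value 108
- 2×A + 1×B + 2×C: memory 16, value 105
- 2×A + 2×C: memory 12, value 100
Best: 110 rps.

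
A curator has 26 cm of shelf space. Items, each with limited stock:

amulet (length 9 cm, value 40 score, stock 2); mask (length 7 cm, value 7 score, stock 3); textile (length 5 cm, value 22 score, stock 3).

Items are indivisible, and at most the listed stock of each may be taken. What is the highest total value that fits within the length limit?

106 score

Best selections within length 26 and stock limits:
- 1×amulet + 3×textile: length 24, value 106
- 2×amulet + 1×textile: length 23, value 102
- 1×amulet + 1×mask + 2×textile: length 26, value 91
Best: 106 score.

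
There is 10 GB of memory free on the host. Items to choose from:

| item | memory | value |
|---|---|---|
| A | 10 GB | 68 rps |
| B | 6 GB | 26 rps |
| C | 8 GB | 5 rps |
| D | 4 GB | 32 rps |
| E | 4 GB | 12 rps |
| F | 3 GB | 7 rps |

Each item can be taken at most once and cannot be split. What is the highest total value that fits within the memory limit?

This is a 0/1 knapsack; check combinations near the capacity.
- A: memory 10, value 68
- B+D: memory 6+4=10, value 26+32=58
- D+E: memory 4+4=8, value 32+12=44
- D+F: memory 4+3=7, value 32+7=39
- B+E: memory 6+4=10, value 26+12=38
Best: 68 rps.

68 rps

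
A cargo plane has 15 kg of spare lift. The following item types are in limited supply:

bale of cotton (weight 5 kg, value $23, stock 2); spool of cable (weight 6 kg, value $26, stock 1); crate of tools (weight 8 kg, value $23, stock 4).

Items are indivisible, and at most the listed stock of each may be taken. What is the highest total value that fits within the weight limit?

$49

Best selections within weight 15 and stock limits:
- 1×bale of cotton + 1×spool of cable: weight 11, value 49
- 1×spool of cable + 1×crate of tools: weight 14, value 49
Best: $49.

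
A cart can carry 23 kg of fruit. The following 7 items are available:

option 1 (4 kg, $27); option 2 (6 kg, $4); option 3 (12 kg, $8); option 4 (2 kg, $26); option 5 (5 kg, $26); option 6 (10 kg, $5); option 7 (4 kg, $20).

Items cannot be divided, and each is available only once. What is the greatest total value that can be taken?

$103

Check high-value combinations within 23 kg:
- option 1+option 2+option 4+option 5+option 7: weight 4+6+2+5+4=21, value 27+4+26+26+20=103
- option 1+option 4+option 5+option 7: weight 4+2+5+4=15, value 27+26+26+20=99
- option 1+option 3+option 4+option 5: weight 4+12+2+5=23, value 27+8+26+26=87
- option 1+option 4+option 5+option 6: weight 4+2+5+10=21, value 27+26+26+5=84
- option 1+option 2+option 4+option 5: weight 4+6+2+5=17, value 27+4+26+26=83
Best: $103.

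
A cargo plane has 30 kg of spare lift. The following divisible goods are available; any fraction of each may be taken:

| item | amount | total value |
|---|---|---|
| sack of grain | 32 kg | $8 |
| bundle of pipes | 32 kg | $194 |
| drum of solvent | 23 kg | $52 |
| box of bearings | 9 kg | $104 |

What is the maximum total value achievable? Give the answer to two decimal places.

231.31

Take in order of value per unit:
- box of bearings (104/9 per unit): all 9 → value 104, running total 104.00
- bundle of pipes (194/32 per unit): 21 of 32 → value 21×194/32 = 127.3125, running total 231.31
Total 231.31.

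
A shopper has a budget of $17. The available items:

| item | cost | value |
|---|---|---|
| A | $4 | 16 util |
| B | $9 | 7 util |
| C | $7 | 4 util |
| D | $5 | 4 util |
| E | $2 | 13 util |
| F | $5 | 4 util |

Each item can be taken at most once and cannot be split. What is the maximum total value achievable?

37 util

Check high-value combinations within $17:
- A+D+E+F: cost 4+5+2+5=16, value 16+4+13+4=37
- A+B+E: cost 4+9+2=15, value 16+7+13=36
- A+D+E: cost 4+5+2=11, value 16+4+13=33
Best: 37 util.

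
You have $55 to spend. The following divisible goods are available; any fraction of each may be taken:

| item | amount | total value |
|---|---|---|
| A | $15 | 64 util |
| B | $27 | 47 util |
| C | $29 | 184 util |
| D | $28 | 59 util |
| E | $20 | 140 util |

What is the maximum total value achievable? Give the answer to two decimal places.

349.60

Take in order of value per unit:
- E (140/20 per unit): all 20 → value 140, running total 140.00
- C (184/29 per unit): all 29 → value 184, running total 324.00
- A (64/15 per unit): 6 of 15 → value 6×64/15 = 25.6000, running total 349.60
Total 349.60.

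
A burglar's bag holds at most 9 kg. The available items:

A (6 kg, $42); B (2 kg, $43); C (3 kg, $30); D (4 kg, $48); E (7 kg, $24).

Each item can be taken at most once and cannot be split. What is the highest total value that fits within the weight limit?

Check high-value combinations within 9 kg:
- B+C+D: weight 2+3+4=9, value 43+30+48=121
- B+D: weight 2+4=6, value 43+48=91
- A+B: weight 6+2=8, value 42+43=85
Best: $121.

$121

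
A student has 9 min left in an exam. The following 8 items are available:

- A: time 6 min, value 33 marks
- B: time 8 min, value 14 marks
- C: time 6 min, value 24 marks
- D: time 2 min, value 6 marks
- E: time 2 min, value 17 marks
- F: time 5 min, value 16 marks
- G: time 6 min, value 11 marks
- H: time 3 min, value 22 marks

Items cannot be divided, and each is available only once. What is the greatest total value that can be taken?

55 marks

Check high-value combinations within 9 min:
- A+H: time 6+3=9, value 33+22=55
- A+E: time 6+2=8, value 33+17=50
- C+H: time 6+3=9, value 24+22=46
- D+E+H: time 2+2+3=7, value 6+17+22=45
Best: 55 marks.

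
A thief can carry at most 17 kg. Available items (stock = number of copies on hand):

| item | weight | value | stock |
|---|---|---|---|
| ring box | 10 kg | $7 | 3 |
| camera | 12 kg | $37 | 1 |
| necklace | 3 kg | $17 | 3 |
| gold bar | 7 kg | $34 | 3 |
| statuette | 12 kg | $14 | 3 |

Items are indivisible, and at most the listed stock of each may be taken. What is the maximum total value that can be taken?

Top feasible selections:
- 3×necklace + 1×gold bar: weight 16, value 85
- 1×necklace + 2×gold bar: weight 17, value 85
Best: $85.

$85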